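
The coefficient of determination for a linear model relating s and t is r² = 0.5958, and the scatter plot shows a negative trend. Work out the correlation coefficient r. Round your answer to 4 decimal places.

|r| = √0.5958 = 0.7719
The association is negative, so r = −0.7719.

-0.7719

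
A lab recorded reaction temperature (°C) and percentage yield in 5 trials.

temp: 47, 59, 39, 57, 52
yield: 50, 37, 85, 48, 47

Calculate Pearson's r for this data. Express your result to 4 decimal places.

n = 5, Σx = 254, Σy = 267, Σx² = 13164, Σy² = 15607, Σxy = 13028
nΣxy − ΣxΣy = 65140 − 67818 = -2678
nΣx² − (Σx)² = 65820 − 64516 = 1304; nΣy² − (Σy)² = 78035 − 71289 = 6746
r = -2678 / √(1304 × 6746) = -2678 / 2965.9373 ≈ -0.9029

-0.9029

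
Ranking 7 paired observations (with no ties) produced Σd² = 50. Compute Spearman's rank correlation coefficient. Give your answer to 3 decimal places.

ρ = 1 − 6Σd² / [n(n²−1)] = 1 − 6×50 / (7×48)
  = 1 − 300/336 = 1 − 0.8929 ≈ 0.107

0.107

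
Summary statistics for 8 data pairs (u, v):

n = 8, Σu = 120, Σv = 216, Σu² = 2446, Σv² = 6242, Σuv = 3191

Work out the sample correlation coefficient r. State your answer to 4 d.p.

r = (nΣuv − ΣuΣv) / √[(nΣu² − (Σu)²)(nΣv² − (Σv)²)]
Numerator: 8×3191 − 120×216 = -392
Denominator: √[(19568 − 14400)(49936 − 46656)] = √[5168 × 3280] = 4117.1641
r = -392 / 4117.1641 ≈ -0.0952

-0.0952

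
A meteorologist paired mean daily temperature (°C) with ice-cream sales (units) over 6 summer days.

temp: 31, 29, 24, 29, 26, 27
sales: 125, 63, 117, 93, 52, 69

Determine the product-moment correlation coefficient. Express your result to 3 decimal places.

0.168

n = 6, Σx = 166, Σy = 519, Σx² = 4624, Σy² = 49397, Σxy = 14422
nΣxy − ΣxΣy = 86532 − 86154 = 378
nΣx² − (Σx)² = 27744 − 27556 = 188; nΣy² − (Σy)² = 296382 − 269361 = 27021
r = 378 / √(188 × 27021) = 378 / 2253.8740 ≈ 0.168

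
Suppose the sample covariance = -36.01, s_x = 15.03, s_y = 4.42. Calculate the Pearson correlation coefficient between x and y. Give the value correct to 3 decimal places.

r = Cov(x,y) / (s_x · s_y) = -36.01 / (15.03 × 4.42)
  = -36.01 / 66.4326 ≈ -0.542

-0.542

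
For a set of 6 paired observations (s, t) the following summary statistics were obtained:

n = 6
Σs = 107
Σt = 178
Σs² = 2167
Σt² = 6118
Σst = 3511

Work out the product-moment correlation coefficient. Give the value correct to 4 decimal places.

r = (nΣst − ΣsΣt) / √[(nΣs² − (Σs)²)(nΣt² − (Σt)²)]
Numerator: 6×3511 − 107×178 = 2020
Denominator: √[(13002 − 11449)(36708 − 31684)] = √[1553 × 5024] = 2793.2547
r = 2020 / 2793.2547 ≈ 0.7232

0.7232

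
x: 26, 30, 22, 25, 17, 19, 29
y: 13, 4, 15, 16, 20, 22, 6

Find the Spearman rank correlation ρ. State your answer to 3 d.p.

-0.929

Rank x: 5, 7, 3, 4, 1, 2, 6
Rank y: 3, 1, 4, 5, 6, 7, 2
d = rank(x) − rank(y): 2, 6, -1, -1, -5, -5, 4; Σd² = 108
ρ = 1 − 6Σd² / [n(n²−1)] = 1 − 6×108 / (7×48) = 1 − 648/336 ≈ -0.929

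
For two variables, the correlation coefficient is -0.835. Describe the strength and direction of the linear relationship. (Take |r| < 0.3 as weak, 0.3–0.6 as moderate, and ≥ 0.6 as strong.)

strong negative

r = -0.835 < 0 so the relationship is negative.
|r| = 0.835, which falls in the strong range.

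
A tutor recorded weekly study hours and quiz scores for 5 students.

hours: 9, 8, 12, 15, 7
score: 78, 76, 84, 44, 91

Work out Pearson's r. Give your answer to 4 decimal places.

-0.8016

n = 5, Σx = 51, Σy = 373, Σx² = 563, Σy² = 29133, Σxy = 3615
nΣxy − ΣxΣy = 18075 − 19023 = -948
nΣx² − (Σx)² = 2815 − 2601 = 214; nΣy² − (Σy)² = 145665 − 139129 = 6536
r = -948 / √(214 × 6536) = -948 / 1182.6682 ≈ -0.8016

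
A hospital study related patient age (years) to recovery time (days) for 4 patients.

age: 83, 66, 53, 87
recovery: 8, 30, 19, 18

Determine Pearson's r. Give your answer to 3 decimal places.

n = 4, Σx = 289, Σy = 75, Σx² = 21623, Σy² = 1649, Σxy = 5217
nΣxy − ΣxΣy = 20868 − 21675 = -807
nΣx² − (Σx)² = 86492 − 83521 = 2971; nΣy² − (Σy)² = 6596 − 5625 = 971
r = -807 / √(2971 × 971) = -807 / 1698.4820 ≈ -0.475

-0.475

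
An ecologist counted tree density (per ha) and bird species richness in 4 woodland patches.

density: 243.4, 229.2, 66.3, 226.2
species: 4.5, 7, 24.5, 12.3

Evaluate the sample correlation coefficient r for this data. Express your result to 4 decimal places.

n = 4, Σx = 765.1, Σy = 48.3, Σx² = 167338.33, Σy² = 820.79, Σxy = 7106.31
nΣxy − ΣxΣy = 28425.24 − 36954.33 = -8529.09
nΣx² − (Σx)² = 669353.32 − 585378.01 = 83975.31; nΣy² − (Σy)² = 3283.16 − 2332.89 = 950.27
r = -8529.09 / √(83975.31 × 950.27) = -8529.09 / 8933.0408 ≈ -0.9548

-0.9548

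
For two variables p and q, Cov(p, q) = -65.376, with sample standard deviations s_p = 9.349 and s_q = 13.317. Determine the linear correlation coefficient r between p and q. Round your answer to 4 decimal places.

-0.5251

r = Cov(p,q) / (s_p · s_q) = -65.376 / (9.349 × 13.317)
  = -65.376 / 124.5006 ≈ -0.5251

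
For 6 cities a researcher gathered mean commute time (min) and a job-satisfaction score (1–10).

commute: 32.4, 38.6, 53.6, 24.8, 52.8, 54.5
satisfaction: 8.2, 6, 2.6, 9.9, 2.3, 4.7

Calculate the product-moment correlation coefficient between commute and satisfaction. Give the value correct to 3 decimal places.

-0.946

n = 6, Σx = 256.7, Σy = 33.7, Σx² = 11785.81, Σy² = 235.39, Σxy = 1259.75
nΣxy − ΣxΣy = 7558.5 − 8650.79 = -1092.29
nΣx² − (Σx)² = 70714.86 − 65894.89 = 4819.97; nΣy² − (Σy)² = 1412.34 − 1135.69 = 276.65
r = -1092.29 / √(4819.97 × 276.65) = -1092.29 / 1154.7488 ≈ -0.946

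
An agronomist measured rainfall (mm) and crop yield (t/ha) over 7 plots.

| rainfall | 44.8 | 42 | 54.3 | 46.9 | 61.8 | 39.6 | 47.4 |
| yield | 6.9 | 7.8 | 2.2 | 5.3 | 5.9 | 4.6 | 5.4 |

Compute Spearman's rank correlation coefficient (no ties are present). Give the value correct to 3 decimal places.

-0.179

Rank rainfall: 3, 2, 6, 4, 7, 1, 5
Rank yield: 6, 7, 1, 3, 5, 2, 4
d = rank(rainfall) − rank(yield): -3, -5, 5, 1, 2, -1, 1; Σd² = 66
ρ = 1 − 6Σd² / [n(n²−1)] = 1 − 6×66 / (7×48) = 1 − 396/336 ≈ -0.179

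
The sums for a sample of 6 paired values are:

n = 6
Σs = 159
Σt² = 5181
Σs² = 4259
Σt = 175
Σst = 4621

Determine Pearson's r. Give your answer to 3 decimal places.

r = (nΣst − ΣsΣt) / √[(nΣs² − (Σs)²)(nΣt² − (Σt)²)]
Numerator: 6×4621 − 159×175 = -99
Denominator: √[(25554 − 25281)(31086 − 30625)] = √[273 × 461] = 354.7577
r = -99 / 354.7577 ≈ -0.279

-0.279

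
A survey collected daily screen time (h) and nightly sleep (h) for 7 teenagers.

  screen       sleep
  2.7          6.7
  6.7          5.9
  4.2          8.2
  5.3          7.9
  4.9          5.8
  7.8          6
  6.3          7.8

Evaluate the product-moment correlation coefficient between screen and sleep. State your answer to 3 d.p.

-0.303

n = 7, Σx = 37.9, Σy = 48.3, Σx² = 222.45, Σy² = 339.83, Σxy = 258.29
nΣxy − ΣxΣy = 1808.03 − 1830.57 = -22.54
nΣx² − (Σx)² = 1557.15 − 1436.41 = 120.74; nΣy² − (Σy)² = 2378.81 − 2332.89 = 45.92
r = -22.54 / √(120.74 × 45.92) = -22.54 / 74.4606 ≈ -0.303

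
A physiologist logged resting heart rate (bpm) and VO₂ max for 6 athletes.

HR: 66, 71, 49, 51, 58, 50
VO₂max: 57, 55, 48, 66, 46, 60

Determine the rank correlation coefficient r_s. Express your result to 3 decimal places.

Rank HR: 5, 6, 1, 3, 4, 2
Rank VO₂max: 4, 3, 2, 6, 1, 5
d = rank(HR) − rank(VO₂max): 1, 3, -1, -3, 3, -3; Σd² = 38
ρ = 1 − 6Σd² / [n(n²−1)] = 1 − 6×38 / (6×35) = 1 − 228/210 ≈ -0.086

-0.086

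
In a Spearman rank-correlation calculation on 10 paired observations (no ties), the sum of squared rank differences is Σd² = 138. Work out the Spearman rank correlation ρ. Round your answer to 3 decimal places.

0.164

ρ = 1 − 6Σd² / [n(n²−1)] = 1 − 6×138 / (10×99)
  = 1 − 828/990 = 1 − 0.8364 ≈ 0.164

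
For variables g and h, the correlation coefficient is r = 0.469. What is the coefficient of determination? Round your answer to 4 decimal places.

r² = (0.469)² = 0.2200

0.2200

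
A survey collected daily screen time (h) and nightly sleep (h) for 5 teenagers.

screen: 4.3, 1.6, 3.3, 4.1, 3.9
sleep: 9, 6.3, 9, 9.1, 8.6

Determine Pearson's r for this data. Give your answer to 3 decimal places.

n = 5, Σx = 17.2, Σy = 42, Σx² = 63.96, Σy² = 358.46, Σxy = 149.33
nΣxy − ΣxΣy = 746.65 − 722.4 = 24.25
nΣx² − (Σx)² = 319.8 − 295.84 = 23.96; nΣy² − (Σy)² = 1792.3 − 1764 = 28.3
r = 24.25 / √(23.96 × 28.3) = 24.25 / 26.0397 ≈ 0.931

0.931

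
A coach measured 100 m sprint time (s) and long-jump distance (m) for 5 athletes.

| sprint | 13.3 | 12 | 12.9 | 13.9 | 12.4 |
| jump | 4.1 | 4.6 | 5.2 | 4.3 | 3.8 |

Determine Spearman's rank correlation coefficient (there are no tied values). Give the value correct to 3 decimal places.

-0.100

Rank sprint: 4, 1, 3, 5, 2
Rank jump: 2, 4, 5, 3, 1
d = rank(sprint) − rank(jump): 2, -3, -2, 2, 1; Σd² = 22
ρ = 1 − 6Σd² / [n(n²−1)] = 1 − 6×22 / (5×24) = 1 − 132/120 ≈ -0.100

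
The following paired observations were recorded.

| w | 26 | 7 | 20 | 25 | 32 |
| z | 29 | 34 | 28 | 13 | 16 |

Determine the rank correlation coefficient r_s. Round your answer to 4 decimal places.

Rank w: 4, 1, 2, 3, 5
Rank z: 4, 5, 3, 1, 2
d = rank(w) − rank(z): 0, -4, -1, 2, 3; Σd² = 30
ρ = 1 − 6Σd² / [n(n²−1)] = 1 − 6×30 / (5×24) = 1 − 180/120 ≈ -0.5000

-0.5000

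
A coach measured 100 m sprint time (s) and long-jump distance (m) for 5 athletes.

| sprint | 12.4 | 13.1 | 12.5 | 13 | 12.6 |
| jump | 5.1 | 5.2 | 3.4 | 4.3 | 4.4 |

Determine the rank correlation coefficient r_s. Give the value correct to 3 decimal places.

Rank sprint: 1, 5, 2, 4, 3
Rank jump: 4, 5, 1, 2, 3
d = rank(sprint) − rank(jump): -3, 0, 1, 2, 0; Σd² = 14
ρ = 1 − 6Σd² / [n(n²−1)] = 1 − 6×14 / (5×24) = 1 − 84/120 ≈ 0.300

0.300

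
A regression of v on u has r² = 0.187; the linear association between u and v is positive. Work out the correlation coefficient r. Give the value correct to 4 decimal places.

|r| = √0.187 = 0.4324
The association is positive, so r = 0.4324.

0.4324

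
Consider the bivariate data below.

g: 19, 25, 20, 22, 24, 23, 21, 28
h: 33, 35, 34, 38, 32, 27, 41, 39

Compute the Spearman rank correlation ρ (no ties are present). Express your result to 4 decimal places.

0.1190

Rank g: 1, 7, 2, 4, 6, 5, 3, 8
Rank h: 3, 5, 4, 6, 2, 1, 8, 7
d = rank(g) − rank(h): -2, 2, -2, -2, 4, 4, -5, 1; Σd² = 74
ρ = 1 − 6Σd² / [n(n²−1)] = 1 − 6×74 / (8×63) = 1 − 444/504 ≈ 0.1190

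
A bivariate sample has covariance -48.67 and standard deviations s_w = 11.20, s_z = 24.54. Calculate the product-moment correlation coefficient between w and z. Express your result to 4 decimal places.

-0.1771

r = Cov(w,z) / (s_w · s_z) = -48.67 / (11.20 × 24.54)
  = -48.67 / 274.8480 ≈ -0.1771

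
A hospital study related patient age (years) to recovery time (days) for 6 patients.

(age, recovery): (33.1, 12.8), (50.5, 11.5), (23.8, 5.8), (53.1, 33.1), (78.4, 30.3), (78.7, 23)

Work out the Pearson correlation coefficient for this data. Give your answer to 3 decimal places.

0.735

n = 6, Σx = 317.6, Σy = 116.5, Σx² = 19372.16, Σy² = 2872.43, Σxy = 7085.7
nΣxy − ΣxΣy = 42514.2 − 37000.4 = 5513.8
nΣx² − (Σx)² = 116232.96 − 100869.76 = 15363.2; nΣy² − (Σy)² = 17234.58 − 13572.25 = 3662.33
r = 5513.8 / √(15363.2 × 3662.33) = 5513.8 / 7501.0071 ≈ 0.735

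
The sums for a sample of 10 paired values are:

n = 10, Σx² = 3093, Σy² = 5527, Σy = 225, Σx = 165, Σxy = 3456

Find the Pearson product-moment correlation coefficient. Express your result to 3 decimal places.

r = (nΣxy − ΣxΣy) / √[(nΣx² − (Σx)²)(nΣy² − (Σy)²)]
Numerator: 10×3456 − 165×225 = -2565
Denominator: √[(30930 − 27225)(55270 − 50625)] = √[3705 × 4645] = 4148.4606
r = -2565 / 4148.4606 ≈ -0.618

-0.618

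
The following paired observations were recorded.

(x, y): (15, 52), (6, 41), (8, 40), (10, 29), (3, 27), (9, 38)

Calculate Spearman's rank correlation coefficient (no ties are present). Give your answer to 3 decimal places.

Rank x: 6, 2, 3, 5, 1, 4
Rank y: 6, 5, 4, 2, 1, 3
d = rank(x) − rank(y): 0, -3, -1, 3, 0, 1; Σd² = 20
ρ = 1 − 6Σd² / [n(n²−1)] = 1 − 6×20 / (6×35) = 1 − 120/210 ≈ 0.429

0.429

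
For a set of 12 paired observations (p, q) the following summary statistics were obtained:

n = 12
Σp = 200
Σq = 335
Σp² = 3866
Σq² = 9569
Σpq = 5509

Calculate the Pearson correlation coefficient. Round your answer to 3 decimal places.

r = (nΣpq − ΣpΣq) / √[(nΣp² − (Σp)²)(nΣq² − (Σq)²)]
Numerator: 12×5509 − 200×335 = -892
Denominator: √[(46392 − 40000)(114828 − 112225)] = √[6392 × 2603] = 4079.0165
r = -892 / 4079.0165 ≈ -0.219

-0.219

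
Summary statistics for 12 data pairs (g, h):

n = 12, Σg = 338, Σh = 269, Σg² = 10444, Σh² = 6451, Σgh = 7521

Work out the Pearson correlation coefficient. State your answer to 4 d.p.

r = (nΣgh − ΣgΣh) / √[(nΣg² − (Σg)²)(nΣh² − (Σh)²)]
Numerator: 12×7521 − 338×269 = -670
Denominator: √[(125328 − 114244)(77412 − 72361)] = √[11084 × 5051] = 7482.3315
r = -670 / 7482.3315 ≈ -0.0895

-0.0895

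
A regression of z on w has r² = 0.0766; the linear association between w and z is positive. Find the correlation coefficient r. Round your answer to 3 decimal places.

0.277

|r| = √0.0766 = 0.277
The association is positive, so r = 0.277.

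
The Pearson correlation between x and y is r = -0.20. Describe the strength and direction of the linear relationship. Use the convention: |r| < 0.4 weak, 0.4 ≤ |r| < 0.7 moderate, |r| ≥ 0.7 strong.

r = -0.20 < 0 so the relationship is negative.
|r| = 0.20, which falls in the weak range.

weak negative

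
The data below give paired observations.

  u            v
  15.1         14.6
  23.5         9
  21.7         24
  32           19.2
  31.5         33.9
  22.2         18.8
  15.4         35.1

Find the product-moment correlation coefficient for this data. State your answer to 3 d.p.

0.072

n = 7, Σu = 161.4, Σv = 154.6, Σu² = 3997.4, Σv² = 3973.46, Σuv = 3592.91
nΣuv − ΣuΣv = 25150.37 − 24952.44 = 197.93
nΣu² − (Σu)² = 27981.8 − 26049.96 = 1931.84; nΣv² − (Σv)² = 27814.22 − 23901.16 = 3913.06
r = 197.93 / √(1931.84 × 3913.06) = 197.93 / 2749.4374 ≈ 0.072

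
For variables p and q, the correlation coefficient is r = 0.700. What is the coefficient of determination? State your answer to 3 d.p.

r² = (0.700)² = 0.490

0.490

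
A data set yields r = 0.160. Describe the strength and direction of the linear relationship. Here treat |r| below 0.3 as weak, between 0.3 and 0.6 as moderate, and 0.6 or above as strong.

r = 0.160 > 0 so the relationship is positive.
|r| = 0.160, which falls in the weak range.

weak positive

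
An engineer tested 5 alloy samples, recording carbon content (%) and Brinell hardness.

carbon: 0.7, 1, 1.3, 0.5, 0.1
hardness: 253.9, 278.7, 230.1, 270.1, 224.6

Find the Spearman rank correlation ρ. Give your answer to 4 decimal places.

0.3000

Rank carbon: 3, 4, 5, 2, 1
Rank hardness: 3, 5, 2, 4, 1
d = rank(carbon) − rank(hardness): 0, -1, 3, -2, 0; Σd² = 14
ρ = 1 − 6Σd² / [n(n²−1)] = 1 − 6×14 / (5×24) = 1 − 84/120 ≈ 0.3000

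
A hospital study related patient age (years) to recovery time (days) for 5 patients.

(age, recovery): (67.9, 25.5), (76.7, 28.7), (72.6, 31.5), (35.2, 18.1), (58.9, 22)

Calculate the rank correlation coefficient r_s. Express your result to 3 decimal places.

0.900

Rank age: 3, 5, 4, 1, 2
Rank recovery: 3, 4, 5, 1, 2
d = rank(age) − rank(recovery): 0, 1, -1, 0, 0; Σd² = 2
ρ = 1 − 6Σd² / [n(n²−1)] = 1 − 6×2 / (5×24) = 1 − 12/120 ≈ 0.900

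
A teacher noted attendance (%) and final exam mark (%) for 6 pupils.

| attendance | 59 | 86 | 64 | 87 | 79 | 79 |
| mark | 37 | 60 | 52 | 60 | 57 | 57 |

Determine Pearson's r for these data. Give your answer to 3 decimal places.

n = 6, Σx = 454, Σy = 323, Σx² = 35024, Σy² = 17771, Σxy = 24897
nΣxy − ΣxΣy = 149382 − 146642 = 2740
nΣx² − (Σx)² = 210144 − 206116 = 4028; nΣy² − (Σy)² = 106626 − 104329 = 2297
r = 2740 / √(4028 × 2297) = 2740 / 3041.7620 ≈ 0.901

0.901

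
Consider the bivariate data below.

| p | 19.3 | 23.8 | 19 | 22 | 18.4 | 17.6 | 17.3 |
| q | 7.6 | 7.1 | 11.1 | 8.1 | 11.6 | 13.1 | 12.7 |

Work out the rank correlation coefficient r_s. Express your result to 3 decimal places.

Rank p: 5, 7, 4, 6, 3, 2, 1
Rank q: 2, 1, 4, 3, 5, 7, 6
d = rank(p) − rank(q): 3, 6, 0, 3, -2, -5, -5; Σd² = 108
ρ = 1 − 6Σd² / [n(n²−1)] = 1 − 6×108 / (7×48) = 1 − 648/336 ≈ -0.929

-0.929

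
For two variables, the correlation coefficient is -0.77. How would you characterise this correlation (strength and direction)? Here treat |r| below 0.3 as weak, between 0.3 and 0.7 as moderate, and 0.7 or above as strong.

r = -0.77 < 0 so the relationship is negative.
|r| = 0.77, which falls in the strong range.

strong negative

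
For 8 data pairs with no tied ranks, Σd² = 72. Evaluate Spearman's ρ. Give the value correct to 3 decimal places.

0.143

ρ = 1 − 6Σd² / [n(n²−1)] = 1 − 6×72 / (8×63)
  = 1 − 432/504 = 1 − 0.8571 ≈ 0.143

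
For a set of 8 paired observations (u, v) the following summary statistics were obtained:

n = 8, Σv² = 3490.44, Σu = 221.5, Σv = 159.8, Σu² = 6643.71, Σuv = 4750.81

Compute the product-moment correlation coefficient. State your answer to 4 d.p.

0.8357

r = (nΣuv − ΣuΣv) / √[(nΣu² − (Σu)²)(nΣv² − (Σv)²)]
Numerator: 8×4750.81 − 221.5×159.8 = 2610.78
Denominator: √[(53149.68 − 49062.25)(27923.52 − 25536.04)] = √[4087.43 × 2387.48] = 3123.8850
r = 2610.78 / 3123.8850 ≈ 0.8357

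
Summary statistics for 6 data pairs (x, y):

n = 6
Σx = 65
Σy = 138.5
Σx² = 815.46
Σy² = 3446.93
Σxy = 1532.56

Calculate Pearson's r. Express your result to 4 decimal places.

0.1927

r = (nΣxy − ΣxΣy) / √[(nΣx² − (Σx)²)(nΣy² − (Σy)²)]
Numerator: 6×1532.56 − 65×138.5 = 192.86
Denominator: √[(4892.76 − 4225)(20681.58 − 19182.25)] = √[667.76 × 1499.33] = 1000.5961
r = 192.86 / 1000.5961 ≈ 0.1927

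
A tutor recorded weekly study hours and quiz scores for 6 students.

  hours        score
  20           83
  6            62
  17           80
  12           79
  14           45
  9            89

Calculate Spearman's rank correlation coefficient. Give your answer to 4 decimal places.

0.2000

Rank hours: 6, 1, 5, 3, 4, 2
Rank score: 5, 2, 4, 3, 1, 6
d = rank(hours) − rank(score): 1, -1, 1, 0, 3, -4; Σd² = 28
ρ = 1 − 6Σd² / [n(n²−1)] = 1 − 6×28 / (6×35) = 1 − 168/210 ≈ 0.2000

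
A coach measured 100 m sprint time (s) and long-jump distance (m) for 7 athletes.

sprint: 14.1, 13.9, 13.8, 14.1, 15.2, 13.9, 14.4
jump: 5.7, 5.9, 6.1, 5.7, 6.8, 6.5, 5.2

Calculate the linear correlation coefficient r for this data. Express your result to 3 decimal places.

n = 7, Σx = 99.4, Σy = 41.9, Σx² = 1412.88, Σy² = 252.53, Σxy = 595.52
nΣxy − ΣxΣy = 4168.64 − 4164.86 = 3.78
nΣx² − (Σx)² = 9890.16 − 9880.36 = 9.8; nΣy² − (Σy)² = 1767.71 − 1755.61 = 12.1
r = 3.78 / √(9.8 × 12.1) = 3.78 / 10.8894 ≈ 0.347

0.347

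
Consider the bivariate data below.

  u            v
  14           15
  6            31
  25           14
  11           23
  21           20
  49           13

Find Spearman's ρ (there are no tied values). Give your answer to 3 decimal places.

Rank u: 3, 1, 5, 2, 4, 6
Rank v: 3, 6, 2, 5, 4, 1
d = rank(u) − rank(v): 0, -5, 3, -3, 0, 5; Σd² = 68
ρ = 1 − 6Σd² / [n(n²−1)] = 1 − 6×68 / (6×35) = 1 − 408/210 ≈ -0.943

-0.943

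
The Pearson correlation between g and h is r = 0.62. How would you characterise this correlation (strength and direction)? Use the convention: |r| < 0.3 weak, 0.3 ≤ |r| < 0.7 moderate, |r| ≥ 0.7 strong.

r = 0.62 > 0 so the relationship is positive.
|r| = 0.62, which falls in the moderate range.

moderate positive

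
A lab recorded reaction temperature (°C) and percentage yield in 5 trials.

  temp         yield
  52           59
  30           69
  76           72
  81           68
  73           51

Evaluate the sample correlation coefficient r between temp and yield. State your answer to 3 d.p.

-0.088

n = 5, Σx = 312, Σy = 319, Σx² = 21270, Σy² = 20651, Σxy = 19841
nΣxy − ΣxΣy = 99205 − 99528 = -323
nΣx² − (Σx)² = 106350 − 97344 = 9006; nΣy² − (Σy)² = 103255 − 101761 = 1494
r = -323 / √(9006 × 1494) = -323 / 3668.1009 ≈ -0.088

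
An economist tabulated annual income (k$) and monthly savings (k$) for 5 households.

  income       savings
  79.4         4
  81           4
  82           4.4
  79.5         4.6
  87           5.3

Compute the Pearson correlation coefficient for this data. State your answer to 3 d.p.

0.824

n = 5, Σx = 408.9, Σy = 22.3, Σx² = 33478.61, Σy² = 100.61, Σxy = 1829.2
nΣxy − ΣxΣy = 9146 − 9118.47 = 27.53
nΣx² − (Σx)² = 167393.05 − 167199.21 = 193.84; nΣy² − (Σy)² = 503.05 − 497.29 = 5.76
r = 27.53 / √(193.84 × 5.76) = 27.53 / 33.4143 ≈ 0.824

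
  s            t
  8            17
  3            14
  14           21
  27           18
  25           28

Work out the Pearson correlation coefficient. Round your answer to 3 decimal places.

0.669

n = 5, Σs = 77, Σt = 98, Σs² = 1623, Σt² = 2034, Σst = 1658
nΣst − ΣsΣt = 8290 − 7546 = 744
nΣs² − (Σs)² = 8115 − 5929 = 2186; nΣt² − (Σt)² = 10170 − 9604 = 566
r = 744 / √(2186 × 566) = 744 / 1112.3291 ≈ 0.669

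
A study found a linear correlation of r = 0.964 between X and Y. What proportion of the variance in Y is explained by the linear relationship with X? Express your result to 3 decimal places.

0.929

r² = (0.964)² = 0.929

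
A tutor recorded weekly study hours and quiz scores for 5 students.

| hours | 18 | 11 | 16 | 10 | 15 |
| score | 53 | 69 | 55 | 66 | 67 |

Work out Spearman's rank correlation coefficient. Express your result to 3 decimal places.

-0.700

Rank hours: 5, 2, 4, 1, 3
Rank score: 1, 5, 2, 3, 4
d = rank(hours) − rank(score): 4, -3, 2, -2, -1; Σd² = 34
ρ = 1 − 6Σd² / [n(n²−1)] = 1 − 6×34 / (5×24) = 1 − 204/120 ≈ -0.700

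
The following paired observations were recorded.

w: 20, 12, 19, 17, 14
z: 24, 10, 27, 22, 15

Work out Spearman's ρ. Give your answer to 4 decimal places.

0.9000

Rank w: 5, 1, 4, 3, 2
Rank z: 4, 1, 5, 3, 2
d = rank(w) − rank(z): 1, 0, -1, 0, 0; Σd² = 2
ρ = 1 − 6Σd² / [n(n²−1)] = 1 − 6×2 / (5×24) = 1 − 12/120 ≈ 0.9000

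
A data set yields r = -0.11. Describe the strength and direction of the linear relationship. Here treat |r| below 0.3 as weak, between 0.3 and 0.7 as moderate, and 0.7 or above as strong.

r = -0.11 < 0 so the relationship is negative.
|r| = 0.11, which falls in the weak range.

weak negative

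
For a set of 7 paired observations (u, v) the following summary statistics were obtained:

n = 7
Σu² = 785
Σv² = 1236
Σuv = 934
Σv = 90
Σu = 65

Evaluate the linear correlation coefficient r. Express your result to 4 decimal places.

0.8217

r = (nΣuv − ΣuΣv) / √[(nΣu² − (Σu)²)(nΣv² − (Σv)²)]
Numerator: 7×934 − 65×90 = 688
Denominator: √[(5495 − 4225)(8652 − 8100)] = √[1270 × 552] = 837.2813
r = 688 / 837.2813 ≈ 0.8217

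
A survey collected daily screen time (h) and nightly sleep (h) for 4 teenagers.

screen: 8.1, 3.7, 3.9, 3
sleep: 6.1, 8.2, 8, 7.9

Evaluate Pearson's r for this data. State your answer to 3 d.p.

n = 4, Σx = 18.7, Σy = 30.2, Σx² = 103.51, Σy² = 230.86, Σxy = 134.65
nΣxy − ΣxΣy = 538.6 − 564.74 = -26.14
nΣx² − (Σx)² = 414.04 − 349.69 = 64.35; nΣy² − (Σy)² = 923.44 − 912.04 = 11.4
r = -26.14 / √(64.35 × 11.4) = -26.14 / 27.0849 ≈ -0.965

-0.965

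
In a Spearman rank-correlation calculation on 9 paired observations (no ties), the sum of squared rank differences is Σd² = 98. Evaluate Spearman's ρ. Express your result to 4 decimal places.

0.1833

ρ = 1 − 6Σd² / [n(n²−1)] = 1 − 6×98 / (9×80)
  = 1 − 588/720 = 1 − 0.81667 ≈ 0.1833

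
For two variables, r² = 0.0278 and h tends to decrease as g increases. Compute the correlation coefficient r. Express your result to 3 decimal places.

-0.167

|r| = √0.0278 = 0.167
The association is negative, so r = −0.167.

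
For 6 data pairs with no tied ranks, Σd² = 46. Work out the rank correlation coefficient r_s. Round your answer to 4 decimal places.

ρ = 1 − 6Σd² / [n(n²−1)] = 1 − 6×46 / (6×35)
  = 1 − 276/210 = 1 − 1.31429 ≈ -0.3143

-0.3143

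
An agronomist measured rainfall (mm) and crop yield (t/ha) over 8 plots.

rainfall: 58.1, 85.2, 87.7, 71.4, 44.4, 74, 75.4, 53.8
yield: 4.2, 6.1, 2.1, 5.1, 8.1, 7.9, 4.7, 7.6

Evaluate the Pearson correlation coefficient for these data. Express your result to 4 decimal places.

n = 8, Σx = 550, Σy = 45.8, Σx² = 39450.86, Σy² = 293.14, Σxy = 3019.55
nΣxy − ΣxΣy = 24156.4 − 25190 = -1033.6
nΣx² − (Σx)² = 315606.88 − 302500 = 13106.88; nΣy² − (Σy)² = 2345.12 − 2097.64 = 247.48
r = -1033.6 / √(13106.88 × 247.48) = -1033.6 / 1801.0249 ≈ -0.5739

-0.5739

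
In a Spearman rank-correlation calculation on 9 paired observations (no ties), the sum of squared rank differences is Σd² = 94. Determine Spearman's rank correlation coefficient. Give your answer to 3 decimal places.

ρ = 1 − 6Σd² / [n(n²−1)] = 1 − 6×94 / (9×80)
  = 1 − 564/720 = 1 − 0.7833 ≈ 0.217

0.217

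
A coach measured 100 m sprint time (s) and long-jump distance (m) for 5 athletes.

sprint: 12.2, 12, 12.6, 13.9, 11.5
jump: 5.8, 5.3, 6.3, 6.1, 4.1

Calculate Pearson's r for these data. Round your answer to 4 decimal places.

0.7327

n = 5, Σx = 62.2, Σy = 27.6, Σx² = 777.06, Σy² = 155.44, Σxy = 345.68
nΣxy − ΣxΣy = 1728.4 − 1716.72 = 11.68
nΣx² − (Σx)² = 3885.3 − 3868.84 = 16.46; nΣy² − (Σy)² = 777.2 − 761.76 = 15.44
r = 11.68 / √(16.46 × 15.44) = 11.68 / 15.9418 ≈ 0.7327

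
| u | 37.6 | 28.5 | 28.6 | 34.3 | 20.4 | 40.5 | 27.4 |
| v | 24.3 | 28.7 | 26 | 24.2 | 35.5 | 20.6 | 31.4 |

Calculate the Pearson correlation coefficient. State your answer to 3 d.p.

n = 7, Σu = 217.3, Σv = 190.7, Σu² = 7027.63, Σv² = 5346.39, Σuv = 5724.15
nΣuv − ΣuΣv = 40069.05 − 41439.11 = -1370.06
nΣu² − (Σu)² = 49193.41 − 47219.29 = 1974.12; nΣv² − (Σv)² = 37424.73 − 36366.49 = 1058.24
r = -1370.06 / √(1974.12 × 1058.24) = -1370.06 / 1445.3694 ≈ -0.948

-0.948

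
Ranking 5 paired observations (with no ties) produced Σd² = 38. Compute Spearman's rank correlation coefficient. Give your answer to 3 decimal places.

ρ = 1 − 6Σd² / [n(n²−1)] = 1 − 6×38 / (5×24)
  = 1 − 228/120 = 1 − 1.9000 ≈ -0.900

-0.900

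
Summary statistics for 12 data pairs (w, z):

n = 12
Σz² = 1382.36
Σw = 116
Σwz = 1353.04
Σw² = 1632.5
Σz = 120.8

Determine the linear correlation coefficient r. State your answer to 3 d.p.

0.636

r = (nΣwz − ΣwΣz) / √[(nΣw² − (Σw)²)(nΣz² − (Σz)²)]
Numerator: 12×1353.04 − 116×120.8 = 2223.68
Denominator: √[(19590 − 13456)(16588.32 − 14592.64)] = √[6134 × 1995.68] = 3498.7857
r = 2223.68 / 3498.7857 ≈ 0.636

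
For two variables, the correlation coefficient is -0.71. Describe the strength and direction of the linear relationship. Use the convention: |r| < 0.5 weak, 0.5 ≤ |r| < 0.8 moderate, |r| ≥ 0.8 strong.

moderate negative

r = -0.71 < 0 so the relationship is negative.
|r| = 0.71, which falls in the moderate range.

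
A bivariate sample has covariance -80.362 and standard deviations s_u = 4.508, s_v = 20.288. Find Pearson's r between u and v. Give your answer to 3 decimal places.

-0.879

r = Cov(u,v) / (s_u · s_v) = -80.362 / (4.508 × 20.288)
  = -80.362 / 91.4583 ≈ -0.879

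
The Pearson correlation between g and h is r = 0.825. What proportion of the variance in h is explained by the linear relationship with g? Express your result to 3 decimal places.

0.681

r² = (0.825)² = 0.681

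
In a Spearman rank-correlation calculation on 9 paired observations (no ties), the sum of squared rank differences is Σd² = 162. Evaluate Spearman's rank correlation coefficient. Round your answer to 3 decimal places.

ρ = 1 − 6Σd² / [n(n²−1)] = 1 − 6×162 / (9×80)
  = 1 − 972/720 = 1 − 1.3500 ≈ -0.350

-0.350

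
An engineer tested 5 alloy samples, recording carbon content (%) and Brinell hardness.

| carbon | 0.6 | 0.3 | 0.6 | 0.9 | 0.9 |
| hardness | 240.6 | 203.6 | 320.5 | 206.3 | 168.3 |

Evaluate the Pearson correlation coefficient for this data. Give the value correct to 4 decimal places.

n = 5, Σx = 3.3, Σy = 1139.3, Σx² = 2.43, Σy² = 272946.15, Σxy = 734.88
nΣxy − ΣxΣy = 3674.4 − 3759.69 = -85.29
nΣx² − (Σx)² = 12.15 − 10.89 = 1.26; nΣy² − (Σy)² = 1364730.75 − 1298004.49 = 66726.26
r = -85.29 / √(1.26 × 66726.26) = -85.29 / 289.9570 ≈ -0.2941

-0.2941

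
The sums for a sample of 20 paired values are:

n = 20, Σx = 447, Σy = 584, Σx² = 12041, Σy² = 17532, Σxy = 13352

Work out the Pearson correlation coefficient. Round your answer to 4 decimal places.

r = (nΣxy − ΣxΣy) / √[(nΣx² − (Σx)²)(nΣy² − (Σy)²)]
Numerator: 20×13352 − 447×584 = 5992
Denominator: √[(240820 − 199809)(350640 − 341056)] = √[41011 × 9584] = 19825.4741
r = 5992 / 19825.4741 ≈ 0.3022

0.3022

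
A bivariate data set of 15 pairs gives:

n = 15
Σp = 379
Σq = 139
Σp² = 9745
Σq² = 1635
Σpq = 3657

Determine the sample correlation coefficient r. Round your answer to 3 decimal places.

0.599

r = (nΣpq − ΣpΣq) / √[(nΣp² − (Σp)²)(nΣq² − (Σq)²)]
Numerator: 15×3657 − 379×139 = 2174
Denominator: √[(146175 − 143641)(24525 − 19321)] = √[2534 × 5204] = 3631.3821
r = 2174 / 3631.3821 ≈ 0.599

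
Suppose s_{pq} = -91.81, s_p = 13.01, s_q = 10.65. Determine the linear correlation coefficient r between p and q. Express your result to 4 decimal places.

r = Cov(p,q) / (s_p · s_q) = -91.81 / (13.01 × 10.65)
  = -91.81 / 138.5565 ≈ -0.6626

-0.6626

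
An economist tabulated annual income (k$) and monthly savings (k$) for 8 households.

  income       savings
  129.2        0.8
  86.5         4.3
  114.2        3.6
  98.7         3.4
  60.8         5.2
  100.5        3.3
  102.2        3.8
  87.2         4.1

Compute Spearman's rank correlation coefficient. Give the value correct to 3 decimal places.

Rank income: 8, 2, 7, 4, 1, 5, 6, 3
Rank savings: 1, 7, 4, 3, 8, 2, 5, 6
d = rank(income) − rank(savings): 7, -5, 3, 1, -7, 3, 1, -3; Σd² = 152
ρ = 1 − 6Σd² / [n(n²−1)] = 1 − 6×152 / (8×63) = 1 − 912/504 ≈ -0.810

-0.810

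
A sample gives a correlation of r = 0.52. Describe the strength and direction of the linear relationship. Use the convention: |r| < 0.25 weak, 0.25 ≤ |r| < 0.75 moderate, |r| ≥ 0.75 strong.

moderate positive

r = 0.52 > 0 so the relationship is positive.
|r| = 0.52, which falls in the moderate range.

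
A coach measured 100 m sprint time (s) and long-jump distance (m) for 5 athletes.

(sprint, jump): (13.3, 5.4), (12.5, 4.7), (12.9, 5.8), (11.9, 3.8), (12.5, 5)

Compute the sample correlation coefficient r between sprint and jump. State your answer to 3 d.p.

0.880

n = 5, Σx = 63.1, Σy = 24.7, Σx² = 797.41, Σy² = 124.33, Σxy = 313.11
nΣxy − ΣxΣy = 1565.55 − 1558.57 = 6.98
nΣx² − (Σx)² = 3987.05 − 3981.61 = 5.44; nΣy² − (Σy)² = 621.65 − 610.09 = 11.56
r = 6.98 / √(5.44 × 11.56) = 6.98 / 7.9301 ≈ 0.880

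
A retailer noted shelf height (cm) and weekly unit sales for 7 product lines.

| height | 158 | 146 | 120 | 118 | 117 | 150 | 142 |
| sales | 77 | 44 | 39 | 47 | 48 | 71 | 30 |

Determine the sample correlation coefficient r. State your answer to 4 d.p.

0.5595

n = 7, Σx = 951, Σy = 356, Σx² = 130957, Σy² = 19840, Σxy = 49342
nΣxy − ΣxΣy = 345394 − 338556 = 6838
nΣx² − (Σx)² = 916699 − 904401 = 12298; nΣy² − (Σy)² = 138880 − 126736 = 12144
r = 6838 / √(12298 × 12144) = 6838 / 12220.7574 ≈ 0.5595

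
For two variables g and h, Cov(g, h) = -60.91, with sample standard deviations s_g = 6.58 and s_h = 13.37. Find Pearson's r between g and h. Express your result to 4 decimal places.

r = Cov(g,h) / (s_g · s_h) = -60.91 / (6.58 × 13.37)
  = -60.91 / 87.9746 ≈ -0.6924

-0.6924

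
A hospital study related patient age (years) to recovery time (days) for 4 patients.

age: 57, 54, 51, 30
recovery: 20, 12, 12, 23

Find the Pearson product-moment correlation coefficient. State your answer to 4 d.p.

n = 4, Σx = 192, Σy = 67, Σx² = 9666, Σy² = 1217, Σxy = 3090
nΣxy − ΣxΣy = 12360 − 12864 = -504
nΣx² − (Σx)² = 38664 − 36864 = 1800; nΣy² − (Σy)² = 4868 − 4489 = 379
r = -504 / √(1800 × 379) = -504 / 825.9540 ≈ -0.6102

-0.6102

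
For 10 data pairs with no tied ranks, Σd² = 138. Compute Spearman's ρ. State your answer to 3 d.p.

ρ = 1 − 6Σd² / [n(n²−1)] = 1 − 6×138 / (10×99)
  = 1 − 828/990 = 1 − 0.8364 ≈ 0.164

0.164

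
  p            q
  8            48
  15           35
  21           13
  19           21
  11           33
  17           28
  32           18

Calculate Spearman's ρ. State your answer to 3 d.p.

-0.929

Rank p: 1, 3, 6, 5, 2, 4, 7
Rank q: 7, 6, 1, 3, 5, 4, 2
d = rank(p) − rank(q): -6, -3, 5, 2, -3, 0, 5; Σd² = 108
ρ = 1 − 6Σd² / [n(n²−1)] = 1 − 6×108 / (7×48) = 1 − 648/336 ≈ -0.929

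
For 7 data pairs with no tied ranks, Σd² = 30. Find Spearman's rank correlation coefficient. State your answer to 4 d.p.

0.4643

ρ = 1 − 6Σd² / [n(n²−1)] = 1 − 6×30 / (7×48)
  = 1 − 180/336 = 1 − 0.53571 ≈ 0.4643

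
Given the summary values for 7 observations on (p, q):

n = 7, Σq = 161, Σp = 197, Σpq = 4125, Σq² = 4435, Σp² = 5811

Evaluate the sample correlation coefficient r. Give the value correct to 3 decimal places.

-0.919

r = (nΣpq − ΣpΣq) / √[(nΣp² − (Σp)²)(nΣq² − (Σq)²)]
Numerator: 7×4125 − 197×161 = -2842
Denominator: √[(40677 − 38809)(31045 − 25921)] = √[1868 × 5124] = 3093.8054
r = -2842 / 3093.8054 ≈ -0.919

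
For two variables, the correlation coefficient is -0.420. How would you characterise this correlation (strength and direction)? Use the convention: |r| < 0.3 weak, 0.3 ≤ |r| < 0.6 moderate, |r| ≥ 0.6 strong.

moderate negative

r = -0.420 < 0 so the relationship is negative.
|r| = 0.420, which falls in the moderate range.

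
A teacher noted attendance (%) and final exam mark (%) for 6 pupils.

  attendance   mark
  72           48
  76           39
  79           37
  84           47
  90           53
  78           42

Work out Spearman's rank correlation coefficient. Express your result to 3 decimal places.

Rank attendance: 1, 2, 4, 5, 6, 3
Rank mark: 5, 2, 1, 4, 6, 3
d = rank(attendance) − rank(mark): -4, 0, 3, 1, 0, 0; Σd² = 26
ρ = 1 − 6Σd² / [n(n²−1)] = 1 − 6×26 / (6×35) = 1 − 156/210 ≈ 0.257

0.257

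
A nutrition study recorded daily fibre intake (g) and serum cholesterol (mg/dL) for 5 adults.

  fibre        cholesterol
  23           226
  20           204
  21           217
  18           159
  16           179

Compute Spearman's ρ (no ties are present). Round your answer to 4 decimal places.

Rank fibre: 5, 3, 4, 2, 1
Rank cholesterol: 5, 3, 4, 1, 2
d = rank(fibre) − rank(cholesterol): 0, 0, 0, 1, -1; Σd² = 2
ρ = 1 − 6Σd² / [n(n²−1)] = 1 − 6×2 / (5×24) = 1 − 12/120 ≈ 0.9000

0.9000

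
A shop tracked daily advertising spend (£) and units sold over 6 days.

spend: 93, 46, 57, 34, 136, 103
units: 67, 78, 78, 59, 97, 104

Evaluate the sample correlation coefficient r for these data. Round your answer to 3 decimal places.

n = 6, Σx = 469, Σy = 483, Σx² = 44275, Σy² = 40363, Σxy = 40175
nΣxy − ΣxΣy = 241050 − 226527 = 14523
nΣx² − (Σx)² = 265650 − 219961 = 45689; nΣy² − (Σy)² = 242178 − 233289 = 8889
r = 14523 / √(45689 × 8889) = 14523 / 20152.6554 ≈ 0.721

0.721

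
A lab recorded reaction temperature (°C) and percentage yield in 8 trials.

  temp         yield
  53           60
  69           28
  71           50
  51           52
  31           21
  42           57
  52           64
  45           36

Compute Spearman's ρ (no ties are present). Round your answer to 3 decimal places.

0.190

Rank temp: 6, 7, 8, 4, 1, 2, 5, 3
Rank yield: 7, 2, 4, 5, 1, 6, 8, 3
d = rank(temp) − rank(yield): -1, 5, 4, -1, 0, -4, -3, 0; Σd² = 68
ρ = 1 − 6Σd² / [n(n²−1)] = 1 − 6×68 / (8×63) = 1 − 408/504 ≈ 0.190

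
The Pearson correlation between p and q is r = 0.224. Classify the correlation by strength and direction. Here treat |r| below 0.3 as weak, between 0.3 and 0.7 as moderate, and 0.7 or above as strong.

weak positive

r = 0.224 > 0 so the relationship is positive.
|r| = 0.224, which falls in the weak range.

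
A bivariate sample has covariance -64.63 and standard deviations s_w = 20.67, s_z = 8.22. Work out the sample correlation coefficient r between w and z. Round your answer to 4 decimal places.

-0.3804

r = Cov(w,z) / (s_w · s_z) = -64.63 / (20.67 × 8.22)
  = -64.63 / 169.9074 ≈ -0.3804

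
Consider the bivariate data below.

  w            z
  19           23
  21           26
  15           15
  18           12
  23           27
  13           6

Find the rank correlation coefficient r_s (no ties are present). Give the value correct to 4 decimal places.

Rank w: 4, 5, 2, 3, 6, 1
Rank z: 4, 5, 3, 2, 6, 1
d = rank(w) − rank(z): 0, 0, -1, 1, 0, 0; Σd² = 2
ρ = 1 − 6Σd² / [n(n²−1)] = 1 − 6×2 / (6×35) = 1 − 12/210 ≈ 0.9429

0.9429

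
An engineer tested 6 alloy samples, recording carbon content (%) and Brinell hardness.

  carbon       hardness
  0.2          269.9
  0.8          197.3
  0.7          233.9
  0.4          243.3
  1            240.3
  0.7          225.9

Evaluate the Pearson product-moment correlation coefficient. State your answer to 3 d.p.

-0.647

n = 6, Σx = 3.8, Σy = 1410.6, Σx² = 2.82, Σy² = 334452.3, Σxy = 871.3
nΣxy − ΣxΣy = 5227.8 − 5360.28 = -132.48
nΣx² − (Σx)² = 16.92 − 14.44 = 2.48; nΣy² − (Σy)² = 2006713.8 − 1989792.36 = 16921.44
r = -132.48 / √(2.48 × 16921.44) = -132.48 / 204.8540 ≈ -0.647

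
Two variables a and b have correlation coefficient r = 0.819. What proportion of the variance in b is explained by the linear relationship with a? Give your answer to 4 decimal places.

r² = (0.819)² = 0.6708

0.6708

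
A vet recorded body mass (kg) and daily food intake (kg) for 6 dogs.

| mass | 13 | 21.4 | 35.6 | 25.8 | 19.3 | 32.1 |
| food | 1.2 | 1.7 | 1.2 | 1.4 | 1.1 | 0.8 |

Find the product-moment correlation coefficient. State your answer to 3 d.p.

n = 6, Σx = 147.2, Σy = 7.4, Σx² = 3962.86, Σy² = 9.58, Σxy = 177.73
nΣxy − ΣxΣy = 1066.38 − 1089.28 = -22.9
nΣx² − (Σx)² = 23777.16 − 21667.84 = 2109.32; nΣy² − (Σy)² = 57.48 − 54.76 = 2.72
r = -22.9 / √(2109.32 × 2.72) = -22.9 / 75.7453 ≈ -0.302

-0.302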